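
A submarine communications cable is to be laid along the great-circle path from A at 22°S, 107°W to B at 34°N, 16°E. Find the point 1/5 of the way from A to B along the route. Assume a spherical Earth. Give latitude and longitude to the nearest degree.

≈ 9°S, 84°W

The haversine formula gives a central angle δ ≈ 2.250 rad (128.9°) between the endpoints.
Interpolate at f = 1/5 with slerp weights a = sin((1−f)δ)/sin δ ≈ 1.252, b = sin(fδ)/sin δ ≈ 0.559.
p = a·p₁ + b·p₂ ≈ (0.106, -0.982, -0.156); φ = arcsin(p_z) ≈ -8.99°, λ = atan2(p_y, p_x) ≈ -83.83°.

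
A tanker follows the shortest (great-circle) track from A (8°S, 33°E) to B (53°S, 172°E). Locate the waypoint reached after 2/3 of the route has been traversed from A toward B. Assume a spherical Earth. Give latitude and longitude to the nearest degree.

≈ (64°S, 101°E)

Convert each endpoint to a unit vector on the sphere (x = cos φ cos λ, y = cos φ sin λ, z = sin φ).
The central angle between the endpoints is δ = arccos(p₁·p₂) ≈ 1.916 rad (109.8°).
Interpolate at f = 2/3 with slerp weights a = sin((1−f)δ)/sin δ ≈ 0.634, b = sin(fδ)/sin δ ≈ 1.017.
p = a·p₁ + b·p₂ ≈ (-0.080, 0.427, -0.901); φ = arcsin(p_z) ≈ -64.25°, λ = atan2(p_y, p_x) ≈ 100.63°.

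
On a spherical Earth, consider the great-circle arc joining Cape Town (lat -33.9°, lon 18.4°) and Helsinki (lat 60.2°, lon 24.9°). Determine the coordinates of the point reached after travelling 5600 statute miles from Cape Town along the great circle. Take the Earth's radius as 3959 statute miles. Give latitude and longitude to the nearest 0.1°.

≈ lat 47.0°, lon 23.1°

From cos δ = sin φ₁ sin φ₂ + cos φ₁ cos φ₂ cos Δλ, the central angle is δ ≈ 1.645 rad (94.3°). The total great-circle distance is δ·R ≈ 1.645 × 3959 ≈ 6513 mi, so the target fraction is f = 5600/6513 ≈ 0.860.
Interpolate at f ≈ 0.860 with slerp weights a = sin((1−f)δ)/sin δ ≈ 0.229, b = sin(fδ)/sin δ ≈ 0.991.
p = a·p₁ + b·p₂ ≈ (0.627, 0.267, 0.732); φ = arcsin(p_z) ≈ 47.03°, λ = atan2(p_y, p_x) ≈ 23.09°.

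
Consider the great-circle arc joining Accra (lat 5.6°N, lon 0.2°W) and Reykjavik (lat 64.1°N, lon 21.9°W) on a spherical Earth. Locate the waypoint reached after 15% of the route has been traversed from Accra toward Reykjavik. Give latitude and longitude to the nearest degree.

≈ lat 15°N, lon 2°W

Write both endpoints as unit vectors p₁, p₂ with components (cos φ cos λ, cos φ sin λ, sin φ).
The central angle between the endpoints is δ = arccos(p₁·p₂) ≈ 1.057 rad (60.5°).
Interpolate at f = 0.15 with slerp weights a = sin((1−f)δ)/sin δ ≈ 0.898, b = sin(fδ)/sin δ ≈ 0.181.
p = a·p₁ + b·p₂ ≈ (0.968, -0.033, 0.251); φ = arcsin(p_z) ≈ 14.52°, λ = atan2(p_y, p_x) ≈ -1.93°.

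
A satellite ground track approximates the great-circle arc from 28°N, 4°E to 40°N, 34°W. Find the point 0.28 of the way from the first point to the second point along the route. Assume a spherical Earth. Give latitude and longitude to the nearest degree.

≈ 32°N, 6°W

Write both endpoints as unit vectors p₁, p₂ with components (cos φ cos λ, cos φ sin λ, sin φ).
The central angle between the endpoints is δ = arccos(p₁·p₂) ≈ 0.583 rad (33.4°).
Interpolate at f = 0.28 with slerp weights a = sin((1−f)δ)/sin δ ≈ 0.740, b = sin(fδ)/sin δ ≈ 0.295.
p = a·p₁ + b·p₂ ≈ (0.840, -0.081, 0.537); φ = arcsin(p_z) ≈ 32.50°, λ = atan2(p_y, p_x) ≈ -5.50°.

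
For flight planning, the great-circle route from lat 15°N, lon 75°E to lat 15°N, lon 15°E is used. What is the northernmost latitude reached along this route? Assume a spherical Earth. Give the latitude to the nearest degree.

≈ 17°N

The great circle lies in the plane with unit normal n̂ = (p₁ × p₂)/|p₁ × p₂|.
Here n̂_z ≈ -0.955; the vertex latitude is φ_max = arccos|n̂_z| ≈ 17.2°.
Check via Clairaut: cos φ_max = |cos φ₁| · sin C = cos(15.0°)·sin(81.5°) ≈ 0.955, again giving ≈ 17.2°.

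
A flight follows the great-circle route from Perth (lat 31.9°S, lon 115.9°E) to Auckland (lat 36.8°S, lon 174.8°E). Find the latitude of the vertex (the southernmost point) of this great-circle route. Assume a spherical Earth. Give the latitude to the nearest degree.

≈ 39°S

The great circle lies in the plane with unit normal n̂ = (p₁ × p₂)/|p₁ × p₂|.
Here n̂_z ≈ +0.782; the vertex latitude is φ_max = arccos|n̂_z| ≈ 38.6°.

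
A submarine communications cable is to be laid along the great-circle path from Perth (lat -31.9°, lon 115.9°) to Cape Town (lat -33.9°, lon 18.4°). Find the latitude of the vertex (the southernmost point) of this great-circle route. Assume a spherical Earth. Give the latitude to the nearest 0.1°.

≈ -44.5°

The great circle lies in the plane with unit normal n̂ = (p₁ × p₂)/|p₁ × p₂|.
Here n̂_z ≈ -0.713; the vertex latitude is φ_max = arccos|n̂_z| ≈ 44.5°.
Check via Clairaut: cos φ_max = |cos φ₁| · sin C = cos(31.9°)·sin(122.8°) ≈ 0.713, again giving ≈ 44.5°.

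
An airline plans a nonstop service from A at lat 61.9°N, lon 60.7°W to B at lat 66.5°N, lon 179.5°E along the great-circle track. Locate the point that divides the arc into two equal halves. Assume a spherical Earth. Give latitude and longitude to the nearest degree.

Convert each endpoint to a unit vector on the sphere (x = cos φ cos λ, y = cos φ sin λ, z = sin φ).
The central angle between the endpoints is δ = arccos(p₁·p₂) ≈ 0.773 rad (44.3°).
Interpolate at f = 1/2 with slerp weights a = sin((1−f)δ)/sin δ ≈ 0.540, b = sin(fδ)/sin δ ≈ 0.540.
p = a·p₁ + b·p₂ ≈ (-0.091, -0.220, 0.971); φ = arcsin(p_z) ≈ 76.24°, λ = atan2(p_y, p_x) ≈ -112.44°.

≈ lat 76°N, lon 112°W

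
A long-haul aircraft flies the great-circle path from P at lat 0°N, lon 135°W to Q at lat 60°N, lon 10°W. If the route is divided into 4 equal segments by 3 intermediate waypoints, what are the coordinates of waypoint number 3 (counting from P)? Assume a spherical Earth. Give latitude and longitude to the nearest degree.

Write both endpoints as unit vectors p₁, p₂ with components (cos φ cos λ, cos φ sin λ, sin φ).
The central angle between the endpoints is δ = arccos(p₁·p₂) ≈ 1.862 rad (106.7°).
Interpolate at f = 3/4 with slerp weights a = sin((1−f)δ)/sin δ ≈ 0.468, b = sin(fδ)/sin δ ≈ 1.028.
p = a·p₁ + b·p₂ ≈ (0.175, -0.421, 0.890); φ = arcsin(p_z) ≈ 62.91°, λ = atan2(p_y, p_x) ≈ -67.41°.

≈ lat 63°N, lon 67°W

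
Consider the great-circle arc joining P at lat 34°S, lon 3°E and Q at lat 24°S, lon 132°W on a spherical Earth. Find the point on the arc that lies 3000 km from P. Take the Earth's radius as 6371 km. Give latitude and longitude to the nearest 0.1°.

≈ lat 50.8°S, lon 26.1°W

Write both endpoints as unit vectors p₁, p₂ with components (cos φ cos λ, cos φ sin λ, sin φ).
The central angle between the endpoints is δ = arccos(p₁·p₂) ≈ 1.884 rad (107.9°). The total great-circle distance is δ·R ≈ 1.884 × 6371 ≈ 12003 km, so the target fraction is f = 3000/12003 ≈ 0.250.
Interpolate at f ≈ 0.250 with slerp weights a = sin((1−f)δ)/sin δ ≈ 1.038, b = sin(fδ)/sin δ ≈ 0.477.
p = a·p₁ + b·p₂ ≈ (0.568, -0.279, -0.774); φ = arcsin(p_z) ≈ -50.76°, λ = atan2(p_y, p_x) ≈ -26.14°.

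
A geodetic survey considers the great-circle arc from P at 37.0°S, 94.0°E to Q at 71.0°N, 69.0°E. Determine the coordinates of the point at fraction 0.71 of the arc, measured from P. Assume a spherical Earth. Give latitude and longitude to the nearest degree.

≈ 40°N, 83°E

Write both endpoints as unit vectors p₁, p₂ with components (cos φ cos λ, cos φ sin λ, sin φ).
The central angle between the endpoints is δ = arccos(p₁·p₂) ≈ 1.911 rad (109.5°).
Interpolate at f = 0.71 with slerp weights a = sin((1−f)δ)/sin δ ≈ 0.558, b = sin(fδ)/sin δ ≈ 1.036.
p = a·p₁ + b·p₂ ≈ (0.090, 0.760, 0.644); φ = arcsin(p_z) ≈ 40.10°, λ = atan2(p_y, p_x) ≈ 83.26°.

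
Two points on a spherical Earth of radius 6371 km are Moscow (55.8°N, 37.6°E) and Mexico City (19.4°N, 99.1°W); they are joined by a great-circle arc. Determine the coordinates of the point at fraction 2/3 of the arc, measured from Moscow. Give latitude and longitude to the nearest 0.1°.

Convert each endpoint to a unit vector on the sphere (x = cos φ cos λ, y = cos φ sin λ, z = sin φ).
The central angle between the endpoints is δ = arccos(p₁·p₂) ≈ 1.682 rad (96.4°).
Interpolate at f = 2/3 with slerp weights a = sin((1−f)δ)/sin δ ≈ 0.535, b = sin(fδ)/sin δ ≈ 0.906.
p = a·p₁ + b·p₂ ≈ (0.103, -0.661, 0.744); φ = arcsin(p_z) ≈ 48.04°, λ = atan2(p_y, p_x) ≈ -81.13°.

≈ (48.0°N, 81.1°W)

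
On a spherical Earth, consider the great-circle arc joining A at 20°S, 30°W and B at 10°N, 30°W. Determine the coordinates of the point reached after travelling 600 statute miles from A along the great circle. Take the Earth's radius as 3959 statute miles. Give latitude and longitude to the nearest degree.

≈ 11°S, 30°W

From cos δ = sin φ₁ sin φ₂ + cos φ₁ cos φ₂ cos Δλ, the central angle is δ ≈ 0.524 rad (30.0°). The total great-circle distance is δ·R ≈ 0.524 × 3959 ≈ 2073 mi, so the target fraction is f = 600/2073 ≈ 0.289.
Interpolate at f ≈ 0.289 with slerp weights a = sin((1−f)δ)/sin δ ≈ 0.727, b = sin(fδ)/sin δ ≈ 0.302.
p = a·p₁ + b·p₂ ≈ (0.849, -0.490, -0.196); φ = arcsin(p_z) ≈ -11.32°, λ = atan2(p_y, p_x) ≈ -30.00°.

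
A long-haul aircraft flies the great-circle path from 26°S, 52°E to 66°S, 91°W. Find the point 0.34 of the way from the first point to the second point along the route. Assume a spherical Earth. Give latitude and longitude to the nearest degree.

Convert each endpoint to a unit vector on the sphere (x = cos φ cos λ, y = cos φ sin λ, z = sin φ).
The central angle between the endpoints is δ = arccos(p₁·p₂) ≈ 1.462 rad (83.8°).
Interpolate at f = 0.34 with slerp weights a = sin((1−f)δ)/sin δ ≈ 0.827, b = sin(fδ)/sin δ ≈ 0.480.
p = a·p₁ + b·p₂ ≈ (0.454, 0.391, -0.801); φ = arcsin(p_z) ≈ -53.20°, λ = atan2(p_y, p_x) ≈ 40.70°.

≈ 53°S, 41°E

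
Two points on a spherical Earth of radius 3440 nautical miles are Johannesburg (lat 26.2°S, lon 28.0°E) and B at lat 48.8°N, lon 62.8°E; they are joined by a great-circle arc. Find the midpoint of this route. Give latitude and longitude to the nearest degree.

≈ lat 12°N, lon 43°E

Convert each endpoint to a unit vector on the sphere (x = cos φ cos λ, y = cos φ sin λ, z = sin φ).
The central angle between the endpoints is δ = arccos(p₁·p₂) ≈ 1.417 rad (81.2°).
Interpolate at f = 1/2 with slerp weights a = sin((1−f)δ)/sin δ ≈ 0.658, b = sin(fδ)/sin δ ≈ 0.658.
p = a·p₁ + b·p₂ ≈ (0.720, 0.663, 0.205); φ = arcsin(p_z) ≈ 11.81°, λ = atan2(p_y, p_x) ≈ 42.65°.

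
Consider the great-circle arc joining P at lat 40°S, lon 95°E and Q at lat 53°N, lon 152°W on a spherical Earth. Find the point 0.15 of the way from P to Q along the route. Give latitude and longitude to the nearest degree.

Convert each endpoint to a unit vector on the sphere (x = cos φ cos λ, y = cos φ sin λ, z = sin φ).
The central angle between the endpoints is δ = arccos(p₁·p₂) ≈ 2.337 rad (133.9°).
Interpolate at f = 0.15 with slerp weights a = sin((1−f)δ)/sin δ ≈ 1.270, b = sin(fδ)/sin δ ≈ 0.477.
p = a·p₁ + b·p₂ ≈ (-0.338, 0.834, -0.435); φ = arcsin(p_z) ≈ -25.82°, λ = atan2(p_y, p_x) ≈ 112.06°.

≈ lat 26°S, lon 112°E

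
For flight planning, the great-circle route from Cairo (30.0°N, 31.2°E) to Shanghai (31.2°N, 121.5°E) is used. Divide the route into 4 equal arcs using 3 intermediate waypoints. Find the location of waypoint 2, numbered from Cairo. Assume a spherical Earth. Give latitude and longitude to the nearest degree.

≈ (40°N, 76°E)

Write both endpoints as unit vectors p₁, p₂ with components (cos φ cos λ, cos φ sin λ, sin φ).
The central angle between the endpoints is δ = arccos(p₁·p₂) ≈ 1.313 rad (75.2°).
Interpolate at f = 2/4 with slerp weights a = sin((1−f)δ)/sin δ ≈ 0.631, b = sin(fδ)/sin δ ≈ 0.631.
p = a·p₁ + b·p₂ ≈ (0.185, 0.743, 0.643); φ = arcsin(p_z) ≈ 39.98°, λ = atan2(p_y, p_x) ≈ 75.99°.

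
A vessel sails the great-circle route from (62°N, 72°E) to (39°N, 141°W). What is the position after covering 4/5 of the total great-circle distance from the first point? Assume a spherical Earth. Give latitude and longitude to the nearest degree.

≈ (53°N, 148°W)

Convert each endpoint to a unit vector on the sphere (x = cos φ cos λ, y = cos φ sin λ, z = sin φ).
The central angle between the endpoints is δ = arccos(p₁·p₂) ≈ 1.318 rad (75.5°).
Interpolate at f = 4/5 with slerp weights a = sin((1−f)δ)/sin δ ≈ 0.269, b = sin(fδ)/sin δ ≈ 0.898.
p = a·p₁ + b·p₂ ≈ (-0.503, -0.319, 0.803); φ = arcsin(p_z) ≈ 53.41°, λ = atan2(p_y, p_x) ≈ -147.63°.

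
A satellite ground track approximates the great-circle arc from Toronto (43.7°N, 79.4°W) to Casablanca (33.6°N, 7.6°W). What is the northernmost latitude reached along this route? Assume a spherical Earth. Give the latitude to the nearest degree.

≈ 46°N

The great circle lies in the plane with unit normal n̂ = (p₁ × p₂)/|p₁ × p₂|.
Here n̂_z ≈ +0.696; the vertex latitude is φ_max = arccos|n̂_z| ≈ 45.9°.
Check via Clairaut: cos φ_max = |cos φ₁| · sin C = cos(43.7°)·sin(74.4°) ≈ 0.696, again giving ≈ 45.9°.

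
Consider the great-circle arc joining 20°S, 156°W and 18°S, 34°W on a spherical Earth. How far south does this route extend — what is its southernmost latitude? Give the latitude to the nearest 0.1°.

≈ 35.4°S

The great circle lies in the plane with unit normal n̂ = (p₁ × p₂)/|p₁ × p₂|.
Here n̂_z ≈ +0.815; the vertex latitude is φ_max = arccos|n̂_z| ≈ 35.4°.
Check via Clairaut: cos φ_max = |cos φ₁| · sin C = cos(20.0°)·sin(119.8°) ≈ 0.815, again giving ≈ 35.4°.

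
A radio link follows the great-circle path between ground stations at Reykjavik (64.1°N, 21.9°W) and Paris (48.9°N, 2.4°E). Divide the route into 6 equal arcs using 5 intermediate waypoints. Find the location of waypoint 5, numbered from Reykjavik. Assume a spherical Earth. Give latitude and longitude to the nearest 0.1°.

Convert each endpoint to a unit vector on the sphere (x = cos φ cos λ, y = cos φ sin λ, z = sin φ).
The central angle between the endpoints is δ = arccos(p₁·p₂) ≈ 0.349 rad (20.0°).
Interpolate at f = 5/6 with slerp weights a = sin((1−f)δ)/sin δ ≈ 0.170, b = sin(fδ)/sin δ ≈ 0.839.
p = a·p₁ + b·p₂ ≈ (0.620, -0.005, 0.785); φ = arcsin(p_z) ≈ 51.71°, λ = atan2(p_y, p_x) ≈ -0.43°.

≈ (51.7°N, 0.4°W)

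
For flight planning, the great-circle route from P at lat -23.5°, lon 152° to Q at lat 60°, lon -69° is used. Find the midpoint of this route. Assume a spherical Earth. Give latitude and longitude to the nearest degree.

From cos δ = sin φ₁ sin φ₂ + cos φ₁ cos φ₂ cos Δλ, the central angle is δ ≈ 2.334 rad (133.7°).
Interpolate at f = 1/2 with slerp weights a = sin((1−f)δ)/sin δ ≈ 1.273, b = sin(fδ)/sin δ ≈ 1.273.
p = a·p₁ + b·p₂ ≈ (-0.803, -0.046, 0.595); φ = arcsin(p_z) ≈ 36.50°, λ = atan2(p_y, p_x) ≈ -176.71°.

≈ lat 36°, lon -177°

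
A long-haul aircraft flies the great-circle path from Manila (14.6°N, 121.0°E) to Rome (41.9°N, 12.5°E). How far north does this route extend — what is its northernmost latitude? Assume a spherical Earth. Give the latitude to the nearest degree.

≈ 47°N

The great circle lies in the plane with unit normal n̂ = (p₁ × p₂)/|p₁ × p₂|.
Here n̂_z ≈ -0.684; the vertex latitude is φ_max = arccos|n̂_z| ≈ 46.8°.
Check via Clairaut: cos φ_max = |cos φ₁| · sin C = cos(14.6°)·sin(45.0°) ≈ 0.684, again giving ≈ 46.8°.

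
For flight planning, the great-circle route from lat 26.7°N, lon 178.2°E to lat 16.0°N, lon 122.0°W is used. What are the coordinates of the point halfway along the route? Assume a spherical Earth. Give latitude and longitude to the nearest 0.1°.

From cos δ = sin φ₁ sin φ₂ + cos φ₁ cos φ₂ cos Δλ, the central angle is δ ≈ 0.981 rad (56.2°).
Interpolate at f = 1/2 with slerp weights a = sin((1−f)δ)/sin δ ≈ 0.567, b = sin(fδ)/sin δ ≈ 0.567.
p = a·p₁ + b·p₂ ≈ (-0.795, -0.446, 0.411); φ = arcsin(p_z) ≈ 24.27°, λ = atan2(p_y, p_x) ≈ -150.69°.

≈ lat 24.3°N, lon 150.7°W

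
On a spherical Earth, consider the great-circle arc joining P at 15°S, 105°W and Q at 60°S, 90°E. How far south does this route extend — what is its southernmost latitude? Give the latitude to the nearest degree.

The great circle lies in the plane with unit normal n̂ = (p₁ × p₂)/|p₁ × p₂|.
Here n̂_z ≈ -0.129; the vertex latitude is φ_max = arccos|n̂_z| ≈ 82.6°.

≈ 83°S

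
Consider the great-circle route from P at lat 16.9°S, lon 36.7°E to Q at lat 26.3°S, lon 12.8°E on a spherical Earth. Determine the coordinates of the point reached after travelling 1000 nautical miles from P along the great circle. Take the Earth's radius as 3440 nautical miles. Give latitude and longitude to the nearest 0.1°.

Convert each endpoint to a unit vector on the sphere (x = cos φ cos λ, y = cos φ sin λ, z = sin φ).
The central angle between the endpoints is δ = arccos(p₁·p₂) ≈ 0.420 rad (24.1°). The total great-circle distance is δ·R ≈ 0.420 × 3440 ≈ 1445 nmi, so the target fraction is f = 1000/1445 ≈ 0.692.
Interpolate at f ≈ 0.692 with slerp weights a = sin((1−f)δ)/sin δ ≈ 0.317, b = sin(fδ)/sin δ ≈ 0.703.
p = a·p₁ + b·p₂ ≈ (0.857, 0.321, -0.403); φ = arcsin(p_z) ≈ -23.79°, λ = atan2(p_y, p_x) ≈ 20.51°.

≈ lat 23.8°S, lon 20.5°E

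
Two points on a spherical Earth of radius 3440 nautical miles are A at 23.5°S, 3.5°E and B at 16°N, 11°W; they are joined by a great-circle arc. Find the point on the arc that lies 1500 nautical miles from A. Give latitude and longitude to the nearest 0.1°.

≈ 0.0°N, 5.2°W

Convert each endpoint to a unit vector on the sphere (x = cos φ cos λ, y = cos φ sin λ, z = sin φ).
The central angle between the endpoints is δ = arccos(p₁·p₂) ≈ 0.732 rad (42.0°). The total great-circle distance is δ·R ≈ 0.732 × 3440 ≈ 2520 nmi, so the target fraction is f = 1500/2520 ≈ 0.595.
Interpolate at f ≈ 0.595 with slerp weights a = sin((1−f)δ)/sin δ ≈ 0.437, b = sin(fδ)/sin δ ≈ 0.632.
p = a·p₁ + b·p₂ ≈ (0.996, -0.091, -0.000); φ = arcsin(p_z) ≈ -0.00°, λ = atan2(p_y, p_x) ≈ -5.24°.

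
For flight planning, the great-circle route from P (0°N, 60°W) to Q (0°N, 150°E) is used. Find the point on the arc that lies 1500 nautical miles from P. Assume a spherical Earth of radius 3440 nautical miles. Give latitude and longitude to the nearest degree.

≈ (0°N, 85°W)

The haversine formula gives a central angle δ ≈ 2.618 rad (150.0°) between the endpoints. The total great-circle distance is δ·R ≈ 2.618 × 3440 ≈ 9006 nmi, so the target fraction is f = 1500/9006 ≈ 0.167.
Interpolate at f ≈ 0.167 with slerp weights a = sin((1−f)δ)/sin δ ≈ 1.638, b = sin(fδ)/sin δ ≈ 0.845.
p = a·p₁ + b·p₂ ≈ (0.087, -0.996, 0.000); φ = arcsin(p_z) ≈ 0.00°, λ = atan2(p_y, p_x) ≈ -84.98°.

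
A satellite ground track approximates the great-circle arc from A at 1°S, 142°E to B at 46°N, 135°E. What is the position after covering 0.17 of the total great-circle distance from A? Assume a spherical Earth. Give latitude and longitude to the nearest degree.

≈ 7°N, 141°E

Write both endpoints as unit vectors p₁, p₂ with components (cos φ cos λ, cos φ sin λ, sin φ).
The central angle between the endpoints is δ = arccos(p₁·p₂) ≈ 0.827 rad (47.4°).
Interpolate at f = 0.17 with slerp weights a = sin((1−f)δ)/sin δ ≈ 0.861, b = sin(fδ)/sin δ ≈ 0.190.
p = a·p₁ + b·p₂ ≈ (-0.772, 0.624, 0.122); φ = arcsin(p_z) ≈ 7.01°, λ = atan2(p_y, p_x) ≈ 141.07°.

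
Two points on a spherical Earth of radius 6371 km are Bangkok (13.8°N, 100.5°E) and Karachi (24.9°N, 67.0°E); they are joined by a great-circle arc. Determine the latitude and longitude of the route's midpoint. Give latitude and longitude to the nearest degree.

Write both endpoints as unit vectors p₁, p₂ with components (cos φ cos λ, cos φ sin λ, sin φ).
The central angle between the endpoints is δ = arccos(p₁·p₂) ≈ 0.583 rad (33.4°).
Interpolate at f = 1/2 with slerp weights a = sin((1−f)δ)/sin δ ≈ 0.522, b = sin(fδ)/sin δ ≈ 0.522.
p = a·p₁ + b·p₂ ≈ (0.093, 0.934, 0.344); φ = arcsin(p_z) ≈ 20.14°, λ = atan2(p_y, p_x) ≈ 84.34°.

≈ 20°N, 84°E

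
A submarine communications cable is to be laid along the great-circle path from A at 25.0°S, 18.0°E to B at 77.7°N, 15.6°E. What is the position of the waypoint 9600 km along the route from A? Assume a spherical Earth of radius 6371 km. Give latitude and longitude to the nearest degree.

≈ 61°N, 17°E

The haversine formula gives a central angle δ ≈ 1.793 rad (102.7°) between the endpoints. The total great-circle distance is δ·R ≈ 1.793 × 6371 ≈ 11421 km, so the target fraction is f = 9600/11421 ≈ 0.841.
Interpolate at f ≈ 0.841 with slerp weights a = sin((1−f)δ)/sin δ ≈ 0.289, b = sin(fδ)/sin δ ≈ 1.023.
p = a·p₁ + b·p₂ ≈ (0.459, 0.140, 0.877); φ = arcsin(p_z) ≈ 61.33°, λ = atan2(p_y, p_x) ≈ 16.91°.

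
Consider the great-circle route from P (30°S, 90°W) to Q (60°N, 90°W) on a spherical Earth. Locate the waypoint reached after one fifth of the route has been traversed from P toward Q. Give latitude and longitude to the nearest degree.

Write both endpoints as unit vectors p₁, p₂ with components (cos φ cos λ, cos φ sin λ, sin φ).
The central angle between the endpoints is δ = arccos(p₁·p₂) ≈ 1.571 rad (90.0°).
Interpolate at f = 1/5 with slerp weights a = sin((1−f)δ)/sin δ ≈ 0.951, b = sin(fδ)/sin δ ≈ 0.309.
p = a·p₁ + b·p₂ ≈ (0.000, -0.978, -0.208); φ = arcsin(p_z) ≈ -12.00°, λ = atan2(p_y, p_x) ≈ -90.00°.

≈ (12°S, 90°W)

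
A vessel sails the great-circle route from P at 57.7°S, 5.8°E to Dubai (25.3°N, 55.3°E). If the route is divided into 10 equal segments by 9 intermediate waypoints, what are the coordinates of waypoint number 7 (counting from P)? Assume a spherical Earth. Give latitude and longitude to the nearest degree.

≈ 0°N, 44°E

Write both endpoints as unit vectors p₁, p₂ with components (cos φ cos λ, cos φ sin λ, sin φ).
The central angle between the endpoints is δ = arccos(p₁·p₂) ≈ 1.618 rad (92.7°).
Interpolate at f = 7/10 with slerp weights a = sin((1−f)δ)/sin δ ≈ 0.467, b = sin(fδ)/sin δ ≈ 0.907.
p = a·p₁ + b·p₂ ≈ (0.715, 0.699, -0.007); φ = arcsin(p_z) ≈ -0.43°, λ = atan2(p_y, p_x) ≈ 44.36°.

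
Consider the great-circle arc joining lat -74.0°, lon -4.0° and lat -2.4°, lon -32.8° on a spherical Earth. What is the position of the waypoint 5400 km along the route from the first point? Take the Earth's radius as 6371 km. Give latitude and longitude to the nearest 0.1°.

The haversine formula gives a central angle δ ≈ 1.285 rad (73.6°) between the endpoints. The total great-circle distance is δ·R ≈ 1.285 × 6371 ≈ 8189 km, so the target fraction is f = 5400/8189 ≈ 0.659.
Interpolate at f ≈ 0.659 with slerp weights a = sin((1−f)δ)/sin δ ≈ 0.442, b = sin(fδ)/sin δ ≈ 0.781.
p = a·p₁ + b·p₂ ≈ (0.778, -0.431, -0.457); φ = arcsin(p_z) ≈ -27.22°, λ = atan2(p_y, p_x) ≈ -29.02°.

≈ lat -27.2°, lon -29.0°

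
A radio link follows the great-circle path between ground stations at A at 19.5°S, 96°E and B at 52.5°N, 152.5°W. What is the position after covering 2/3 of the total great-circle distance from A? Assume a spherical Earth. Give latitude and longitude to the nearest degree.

Write both endpoints as unit vectors p₁, p₂ with components (cos φ cos λ, cos φ sin λ, sin φ).
The central angle between the endpoints is δ = arccos(p₁·p₂) ≈ 2.066 rad (118.4°).
Interpolate at f = 2/3 with slerp weights a = sin((1−f)δ)/sin δ ≈ 0.722, b = sin(fδ)/sin δ ≈ 1.115.
p = a·p₁ + b·p₂ ≈ (-0.673, 0.364, 0.644); φ = arcsin(p_z) ≈ 40.07°, λ = atan2(p_y, p_x) ≈ 151.63°.

≈ 40°N, 152°E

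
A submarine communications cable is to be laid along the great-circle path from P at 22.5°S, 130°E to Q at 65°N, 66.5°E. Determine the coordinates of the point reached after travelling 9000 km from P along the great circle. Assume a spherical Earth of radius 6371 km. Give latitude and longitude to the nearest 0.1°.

≈ 51.5°N, 92.5°E

From cos δ = sin φ₁ sin φ₂ + cos φ₁ cos φ₂ cos Δλ, the central angle is δ ≈ 1.744 rad (99.9°). The total great-circle distance is δ·R ≈ 1.744 × 6371 ≈ 11113 km, so the target fraction is f = 9000/11113 ≈ 0.810.
Interpolate at f ≈ 0.810 with slerp weights a = sin((1−f)δ)/sin δ ≈ 0.331, b = sin(fδ)/sin δ ≈ 1.003.
p = a·p₁ + b·p₂ ≈ (-0.027, 0.622, 0.782); φ = arcsin(p_z) ≈ 51.46°, λ = atan2(p_y, p_x) ≈ 92.52°.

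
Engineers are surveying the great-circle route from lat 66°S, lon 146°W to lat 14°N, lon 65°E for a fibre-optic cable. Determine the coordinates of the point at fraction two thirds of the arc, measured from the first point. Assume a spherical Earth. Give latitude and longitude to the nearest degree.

≈ lat 26°S, lon 76°E

The haversine formula gives a central angle δ ≈ 2.164 rad (124.0°) between the endpoints.
Interpolate at f = 2/3 with slerp weights a = sin((1−f)δ)/sin δ ≈ 0.797, b = sin(fδ)/sin δ ≈ 1.196.
p = a·p₁ + b·p₂ ≈ (0.222, 0.871, -0.438); φ = arcsin(p_z) ≈ -26.00°, λ = atan2(p_y, p_x) ≈ 75.70°.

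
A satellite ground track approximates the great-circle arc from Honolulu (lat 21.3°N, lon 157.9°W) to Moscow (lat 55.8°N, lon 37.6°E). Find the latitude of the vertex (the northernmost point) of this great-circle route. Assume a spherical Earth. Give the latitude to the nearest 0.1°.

≈ 81.8°N

The great circle lies in the plane with unit normal n̂ = (p₁ × p₂)/|p₁ × p₂|.
Here n̂_z ≈ -0.143; the vertex latitude is φ_max = arccos|n̂_z| ≈ 81.8°.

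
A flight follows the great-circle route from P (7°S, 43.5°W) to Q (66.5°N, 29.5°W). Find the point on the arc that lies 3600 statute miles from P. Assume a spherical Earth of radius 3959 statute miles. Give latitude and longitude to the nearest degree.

≈ (45°N, 37°W)

Convert each endpoint to a unit vector on the sphere (x = cos φ cos λ, y = cos φ sin λ, z = sin φ).
The central angle between the endpoints is δ = arccos(p₁·p₂) ≈ 1.295 rad (74.2°). The total great-circle distance is δ·R ≈ 1.295 × 3959 ≈ 5127 mi, so the target fraction is f = 3600/5127 ≈ 0.702.
Interpolate at f ≈ 0.702 with slerp weights a = sin((1−f)δ)/sin δ ≈ 0.391, b = sin(fδ)/sin δ ≈ 0.820.
p = a·p₁ + b·p₂ ≈ (0.566, -0.428, 0.704); φ = arcsin(p_z) ≈ 44.78°, λ = atan2(p_y, p_x) ≈ -37.10°.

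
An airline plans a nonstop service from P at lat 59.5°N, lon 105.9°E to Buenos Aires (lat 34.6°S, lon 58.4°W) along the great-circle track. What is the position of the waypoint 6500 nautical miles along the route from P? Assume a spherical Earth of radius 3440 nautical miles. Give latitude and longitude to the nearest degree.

Convert each endpoint to a unit vector on the sphere (x = cos φ cos λ, y = cos φ sin λ, z = sin φ).
The central angle between the endpoints is δ = arccos(p₁·p₂) ≈ 2.671 rad (153.1°). The total great-circle distance is δ·R ≈ 2.671 × 3440 ≈ 9189 nmi, so the target fraction is f = 6500/9189 ≈ 0.707.
Interpolate at f ≈ 0.707 with slerp weights a = sin((1−f)δ)/sin δ ≈ 1.555, b = sin(fδ)/sin δ ≈ 2.096.
p = a·p₁ + b·p₂ ≈ (0.688, -0.710, 0.150); φ = arcsin(p_z) ≈ 8.61°, λ = atan2(p_y, p_x) ≈ -45.93°.

≈ lat 9°N, lon 46°W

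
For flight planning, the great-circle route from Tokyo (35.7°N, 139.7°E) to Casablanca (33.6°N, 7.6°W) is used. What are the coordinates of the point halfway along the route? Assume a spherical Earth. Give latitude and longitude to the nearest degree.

≈ 68°N, 64°E

The haversine formula gives a central angle δ ≈ 1.820 rad (104.3°) between the endpoints.
Interpolate at f = 1/2 with slerp weights a = sin((1−f)δ)/sin δ ≈ 0.814, b = sin(fδ)/sin δ ≈ 0.814.
p = a·p₁ + b·p₂ ≈ (0.168, 0.338, 0.926); φ = arcsin(p_z) ≈ 67.82°, λ = atan2(p_y, p_x) ≈ 63.58°.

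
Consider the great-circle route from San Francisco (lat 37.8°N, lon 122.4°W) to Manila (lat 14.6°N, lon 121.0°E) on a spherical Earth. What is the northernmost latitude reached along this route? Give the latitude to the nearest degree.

≈ 46°N

The great circle lies in the plane with unit normal n̂ = (p₁ × p₂)/|p₁ × p₂|.
Here n̂_z ≈ -0.696; the vertex latitude is φ_max = arccos|n̂_z| ≈ 45.9°.
Check via Clairaut: cos φ_max = |cos φ₁| · sin C = cos(37.8°)·sin(61.8°) ≈ 0.696, again giving ≈ 45.9°.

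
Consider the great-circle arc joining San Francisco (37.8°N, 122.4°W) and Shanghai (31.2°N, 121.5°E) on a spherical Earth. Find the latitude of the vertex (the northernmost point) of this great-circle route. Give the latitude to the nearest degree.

≈ 53°N

The great circle lies in the plane with unit normal n̂ = (p₁ × p₂)/|p₁ × p₂|.
Here n̂_z ≈ -0.607; the vertex latitude is φ_max = arccos|n̂_z| ≈ 52.6°.
Check via Clairaut: cos φ_max = |cos φ₁| · sin C = cos(37.8°)·sin(50.2°) ≈ 0.607, again giving ≈ 52.6°.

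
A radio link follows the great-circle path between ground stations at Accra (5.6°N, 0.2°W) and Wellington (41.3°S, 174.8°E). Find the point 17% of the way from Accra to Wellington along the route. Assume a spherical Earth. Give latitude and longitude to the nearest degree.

Write both endpoints as unit vectors p₁, p₂ with components (cos φ cos λ, cos φ sin λ, sin φ).
The central angle between the endpoints is δ = arccos(p₁·p₂) ≈ 2.514 rad (144.0°).
Interpolate at f = 0.17 with slerp weights a = sin((1−f)δ)/sin δ ≈ 1.481, b = sin(fδ)/sin δ ≈ 0.705.
p = a·p₁ + b·p₂ ≈ (0.946, 0.043, -0.321); φ = arcsin(p_z) ≈ -18.73°, λ = atan2(p_y, p_x) ≈ 2.60°.

≈ (19°S, 3°E)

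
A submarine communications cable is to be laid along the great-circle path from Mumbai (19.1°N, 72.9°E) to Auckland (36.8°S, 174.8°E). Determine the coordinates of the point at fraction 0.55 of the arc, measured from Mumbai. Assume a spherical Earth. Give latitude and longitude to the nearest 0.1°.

≈ 17.0°S, 122.7°E

Convert each endpoint to a unit vector on the sphere (x = cos φ cos λ, y = cos φ sin λ, z = sin φ).
The central angle between the endpoints is δ = arccos(p₁·p₂) ≈ 1.931 rad (110.6°).
Interpolate at f = 0.55 with slerp weights a = sin((1−f)δ)/sin δ ≈ 0.816, b = sin(fδ)/sin δ ≈ 0.933.
p = a·p₁ + b·p₂ ≈ (-0.517, 0.804, -0.292); φ = arcsin(p_z) ≈ -16.97°, λ = atan2(p_y, p_x) ≈ 122.74°.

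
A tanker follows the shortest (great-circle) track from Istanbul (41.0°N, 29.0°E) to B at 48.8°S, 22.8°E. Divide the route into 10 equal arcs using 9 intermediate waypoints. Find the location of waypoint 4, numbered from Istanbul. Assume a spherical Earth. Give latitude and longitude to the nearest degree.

From cos δ = sin φ₁ sin φ₂ + cos φ₁ cos φ₂ cos Δλ, the central angle is δ ≈ 1.570 rad (90.0°).
Interpolate at f = 4/10 with slerp weights a = sin((1−f)δ)/sin δ ≈ 0.809, b = sin(fδ)/sin δ ≈ 0.588.
p = a·p₁ + b·p₂ ≈ (0.891, 0.446, 0.089); φ = arcsin(p_z) ≈ 5.08°, λ = atan2(p_y, p_x) ≈ 26.59°.

≈ 5°N, 27°E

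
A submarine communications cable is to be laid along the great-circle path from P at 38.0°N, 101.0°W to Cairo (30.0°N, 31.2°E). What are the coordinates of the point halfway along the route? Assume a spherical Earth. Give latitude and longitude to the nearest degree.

The haversine formula gives a central angle δ ≈ 1.722 rad (98.7°) between the endpoints.
Interpolate at f = 1/2 with slerp weights a = sin((1−f)δ)/sin δ ≈ 0.767, b = sin(fδ)/sin δ ≈ 0.767.
p = a·p₁ + b·p₂ ≈ (0.453, -0.249, 0.856); φ = arcsin(p_z) ≈ 58.87°, λ = atan2(p_y, p_x) ≈ -28.82°.

≈ 59°N, 29°W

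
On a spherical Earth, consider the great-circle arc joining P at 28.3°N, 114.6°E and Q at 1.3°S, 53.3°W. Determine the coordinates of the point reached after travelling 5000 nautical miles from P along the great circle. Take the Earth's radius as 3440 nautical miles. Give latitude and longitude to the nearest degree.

Convert each endpoint to a unit vector on the sphere (x = cos φ cos λ, y = cos φ sin λ, z = sin φ).
The central angle between the endpoints is δ = arccos(p₁·p₂) ≈ 2.629 rad (150.6°). The total great-circle distance is δ·R ≈ 2.629 × 3440 ≈ 9044 nmi, so the target fraction is f = 5000/9044 ≈ 0.553.
Interpolate at f ≈ 0.553 with slerp weights a = sin((1−f)δ)/sin δ ≈ 1.882, b = sin(fδ)/sin δ ≈ 2.025.
p = a·p₁ + b·p₂ ≈ (0.520, -0.117, 0.846); φ = arcsin(p_z) ≈ 57.79°, λ = atan2(p_y, p_x) ≈ -12.65°.

≈ 58°N, 13°W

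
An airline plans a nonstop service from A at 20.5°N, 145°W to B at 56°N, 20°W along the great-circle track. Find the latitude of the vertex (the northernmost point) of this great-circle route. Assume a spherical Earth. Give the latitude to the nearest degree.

The great circle lies in the plane with unit normal n̂ = (p₁ × p₂)/|p₁ × p₂|.
Here n̂_z ≈ +0.429; the vertex latitude is φ_max = arccos|n̂_z| ≈ 64.6°.
Check via Clairaut: cos φ_max = |cos φ₁| · sin C = cos(20.5°)·sin(27.3°) ≈ 0.429, again giving ≈ 64.6°.

≈ 65°N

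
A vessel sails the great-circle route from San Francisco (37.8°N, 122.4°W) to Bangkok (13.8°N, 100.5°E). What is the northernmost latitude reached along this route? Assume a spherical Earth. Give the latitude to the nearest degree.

≈ 55°N

The great circle lies in the plane with unit normal n̂ = (p₁ × p₂)/|p₁ × p₂|.
Here n̂_z ≈ -0.574; the vertex latitude is φ_max = arccos|n̂_z| ≈ 54.9°.
Check via Clairaut: cos φ_max = |cos φ₁| · sin C = cos(37.8°)·sin(46.6°) ≈ 0.574, again giving ≈ 54.9°.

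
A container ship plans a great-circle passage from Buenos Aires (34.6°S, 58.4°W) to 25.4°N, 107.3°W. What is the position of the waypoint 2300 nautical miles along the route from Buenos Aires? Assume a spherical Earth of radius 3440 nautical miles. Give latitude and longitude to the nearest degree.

From cos δ = sin φ₁ sin φ₂ + cos φ₁ cos φ₂ cos Δλ, the central angle is δ ≈ 1.323 rad (75.8°). The total great-circle distance is δ·R ≈ 1.323 × 3440 ≈ 4551 nmi, so the target fraction is f = 2300/4551 ≈ 0.505.
Interpolate at f ≈ 0.505 with slerp weights a = sin((1−f)δ)/sin δ ≈ 0.628, b = sin(fδ)/sin δ ≈ 0.639.
p = a·p₁ + b·p₂ ≈ (0.099, -0.992, -0.082); φ = arcsin(p_z) ≈ -4.72°, λ = atan2(p_y, p_x) ≈ -84.30°.

≈ 5°S, 84°W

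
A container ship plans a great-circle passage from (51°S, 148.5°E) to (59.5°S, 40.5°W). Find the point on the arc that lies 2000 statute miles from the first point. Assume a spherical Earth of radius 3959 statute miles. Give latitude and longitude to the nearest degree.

Convert each endpoint to a unit vector on the sphere (x = cos φ cos λ, y = cos φ sin λ, z = sin φ).
The central angle between the endpoints is δ = arccos(p₁·p₂) ≈ 1.209 rad (69.3°). The total great-circle distance is δ·R ≈ 1.209 × 3959 ≈ 4786 mi, so the target fraction is f = 2000/4786 ≈ 0.418.
Interpolate at f ≈ 0.418 with slerp weights a = sin((1−f)δ)/sin δ ≈ 0.692, b = sin(fδ)/sin δ ≈ 0.518.
p = a·p₁ + b·p₂ ≈ (-0.171, 0.057, -0.984); φ = arcsin(p_z) ≈ -79.59°, λ = atan2(p_y, p_x) ≈ 161.64°.

≈ (80°S, 162°E)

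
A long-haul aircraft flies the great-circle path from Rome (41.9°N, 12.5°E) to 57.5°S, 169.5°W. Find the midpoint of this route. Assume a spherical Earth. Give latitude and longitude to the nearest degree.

Write both endpoints as unit vectors p₁, p₂ with components (cos φ cos λ, cos φ sin λ, sin φ).
The central angle between the endpoints is δ = arccos(p₁·p₂) ≈ 2.868 rad (164.3°).
Interpolate at f = 1/2 with slerp weights a = sin((1−f)δ)/sin δ ≈ 3.672, b = sin(fδ)/sin δ ≈ 3.672.
p = a·p₁ + b·p₂ ≈ (0.728, 0.232, -0.645); φ = arcsin(p_z) ≈ -40.14°, λ = atan2(p_y, p_x) ≈ 17.67°.

≈ 40°S, 18°E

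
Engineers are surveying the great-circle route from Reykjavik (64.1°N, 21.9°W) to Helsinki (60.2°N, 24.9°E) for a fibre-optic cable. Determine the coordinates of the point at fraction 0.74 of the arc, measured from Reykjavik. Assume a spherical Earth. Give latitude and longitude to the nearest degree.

≈ (63°N, 14°E)

Convert each endpoint to a unit vector on the sphere (x = cos φ cos λ, y = cos φ sin λ, z = sin φ).
The central angle between the endpoints is δ = arccos(p₁·p₂) ≈ 0.379 rad (21.7°).
Interpolate at f = 0.74 with slerp weights a = sin((1−f)δ)/sin δ ≈ 0.266, b = sin(fδ)/sin δ ≈ 0.748.
p = a·p₁ + b·p₂ ≈ (0.445, 0.113, 0.888); φ = arcsin(p_z) ≈ 62.67°, λ = atan2(p_y, p_x) ≈ 14.27°.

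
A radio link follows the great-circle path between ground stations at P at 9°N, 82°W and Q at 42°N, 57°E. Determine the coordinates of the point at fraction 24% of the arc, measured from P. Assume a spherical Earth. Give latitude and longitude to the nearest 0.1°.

Convert each endpoint to a unit vector on the sphere (x = cos φ cos λ, y = cos φ sin λ, z = sin φ).
The central angle between the endpoints is δ = arccos(p₁·p₂) ≈ 2.037 rad (116.7°).
Interpolate at f = 0.24 with slerp weights a = sin((1−f)δ)/sin δ ≈ 1.119, b = sin(fδ)/sin δ ≈ 0.526.
p = a·p₁ + b·p₂ ≈ (0.367, -0.767, 0.527); φ = arcsin(p_z) ≈ 31.79°, λ = atan2(p_y, p_x) ≈ -64.45°.

≈ 31.8°N, 64.5°W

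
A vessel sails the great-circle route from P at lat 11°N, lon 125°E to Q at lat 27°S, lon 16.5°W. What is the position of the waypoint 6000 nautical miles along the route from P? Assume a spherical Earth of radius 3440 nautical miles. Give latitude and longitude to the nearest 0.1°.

Write both endpoints as unit vectors p₁, p₂ with components (cos φ cos λ, cos φ sin λ, sin φ).
The central angle between the endpoints is δ = arccos(p₁·p₂) ≈ 2.451 rad (140.5°). The total great-circle distance is δ·R ≈ 2.451 × 3440 ≈ 8433 nmi, so the target fraction is f = 6000/8433 ≈ 0.712.
Interpolate at f ≈ 0.712 with slerp weights a = sin((1−f)δ)/sin δ ≈ 1.020, b = sin(fδ)/sin δ ≈ 1.547.
p = a·p₁ + b·p₂ ≈ (0.747, 0.429, -0.508); φ = arcsin(p_z) ≈ -30.51°, λ = atan2(p_y, p_x) ≈ 29.87°.

≈ lat 30.5°S, lon 29.9°E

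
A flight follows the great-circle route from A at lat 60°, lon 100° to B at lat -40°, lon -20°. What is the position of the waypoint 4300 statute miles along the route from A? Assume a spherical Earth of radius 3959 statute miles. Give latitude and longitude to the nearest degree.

≈ lat 24°, lon 24°

Write both endpoints as unit vectors p₁, p₂ with components (cos φ cos λ, cos φ sin λ, sin φ).
The central angle between the endpoints is δ = arccos(p₁·p₂) ≈ 2.416 rad (138.4°). The total great-circle distance is δ·R ≈ 2.416 × 3959 ≈ 9565 mi, so the target fraction is f = 4300/9565 ≈ 0.450.
Interpolate at f ≈ 0.450 with slerp weights a = sin((1−f)δ)/sin δ ≈ 1.464, b = sin(fδ)/sin δ ≈ 1.334.
p = a·p₁ + b·p₂ ≈ (0.833, 0.371, 0.410); φ = arcsin(p_z) ≈ 24.23°, λ = atan2(p_y, p_x) ≈ 24.03°.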